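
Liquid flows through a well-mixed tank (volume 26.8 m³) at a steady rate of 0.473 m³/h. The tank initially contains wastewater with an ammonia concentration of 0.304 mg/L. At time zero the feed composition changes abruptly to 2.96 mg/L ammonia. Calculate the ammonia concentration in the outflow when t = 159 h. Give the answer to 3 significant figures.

2.80 mg/L

Transient balance on the dissolved component: V dC/dt = Q(C_in − C).
Rewrite as dC/dt + C/τ = C_in/τ, τ = V/Q = 56.660 h.
Solution: C(t) = C_in + (C₀ − C_in) e^(−t/τ).
C(159) = 2.96 + (0.304 − 2.96)·e^(−159/56.660) = 2.96 + (-2.6560)·0.060432 = 2.7995 mg/L.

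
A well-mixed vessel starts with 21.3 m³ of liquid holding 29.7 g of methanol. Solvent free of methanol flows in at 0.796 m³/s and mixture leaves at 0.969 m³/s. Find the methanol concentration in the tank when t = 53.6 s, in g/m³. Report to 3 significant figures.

Total volume: dV/dt = Q_in − Q_out = -0.17300 m³/s, so V(t) = 21.3 − 0.17300 t and V(53.6) = 12.027 m³.
Species balance (pure solvent in): dm/dt = −Q_out · m/V(t).
dm/m = −Q_out dt/(V₀ − 0.17300 t); integrating gives ln(m/m₀) = −(Q_out/(Q_in−Q_out)) ln(V/V₀).
m = m₀ (V₀/V)^(Q_out/(Q_in−Q_out)) = 29.7 × (21.3/12.027)^(-5.6012) = 1.2091 g.
C = m/V = 1.2091/12.027 = 0.10053 g/m³.

0.101 g/m³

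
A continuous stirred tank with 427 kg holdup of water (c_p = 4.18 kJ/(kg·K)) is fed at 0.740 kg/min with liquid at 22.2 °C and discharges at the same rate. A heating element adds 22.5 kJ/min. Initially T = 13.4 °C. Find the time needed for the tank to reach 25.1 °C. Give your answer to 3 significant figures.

Heat balance on the well-mixed liquid: M c_p dT/dt = ṁ c_p (T_in − T) + 22.5.
τ = M/ṁ = 577.03 min; T_ss = T_in + Q̇/(ṁ c_p) = 29.474 °C.
T(t) = T_ss + (T₀ − T_ss) e^(−t/τ). Set T = 25.1:
e^(−t/τ) = (25.1 − 29.474)/(13.4 − 29.474) = 0.27212
t = −577.03 · ln(0.27212) = 751.01 min.

751 min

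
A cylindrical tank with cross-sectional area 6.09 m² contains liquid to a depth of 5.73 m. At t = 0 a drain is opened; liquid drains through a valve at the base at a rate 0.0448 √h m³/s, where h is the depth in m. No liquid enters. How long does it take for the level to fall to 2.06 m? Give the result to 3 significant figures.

Accumulation of liquid (constant cross-section A): A dh/dt = −0.0448 √h.
Separate and integrate: 2(√h − √h₀) = −(0.0448/A) t.
t = 2A(√h₀ − √h)/0.0448 = 2·6.09·(√5.73 − √2.06)/0.0448
  = 12.180 × (2.3937 − 1.4353) / 0.0448 = 260.58 s.

261 s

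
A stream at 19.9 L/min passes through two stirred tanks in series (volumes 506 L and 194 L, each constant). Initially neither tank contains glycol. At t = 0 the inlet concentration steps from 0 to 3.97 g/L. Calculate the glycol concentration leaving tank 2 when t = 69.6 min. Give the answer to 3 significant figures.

3.56 g/L

Time constants: τᵢ = Vᵢ/Q for each well-mixed tank.
τ₁ = 506/19.9 = 25.427 min; τ₂ = 194/19.9 = 9.7487 min.
Solving the cascade with C₁(0)=C₂(0)=0 gives C₂(t) = C_in[1 − (τ₁ e^(−t/τ₁) − τ₂ e^(−t/τ₂))/(τ₁ − τ₂)].
At t = 69.6: e^(−t/τ₁) = 0.064749, e^(−t/τ₂) = 0.00079324.
C₂ = 3.97·[1 − (25.427·0.064749 − 9.7487·0.00079324)/(15.678)] = 3.97·0.89548 = 3.5551 g/L.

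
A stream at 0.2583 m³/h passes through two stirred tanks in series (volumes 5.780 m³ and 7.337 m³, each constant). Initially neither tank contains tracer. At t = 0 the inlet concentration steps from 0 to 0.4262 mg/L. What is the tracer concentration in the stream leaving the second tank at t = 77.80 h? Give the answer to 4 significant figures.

Time constants: τᵢ = Vᵢ/Q for each well-mixed tank.
τ₁ = 5.780/0.2583 = 22.3771 h; τ₂ = 7.337/0.2583 = 28.4050 h.
Tank 1: C₁ = C_in(1 − e^(−t/τ₁)). Tank 2 (τ₁ ≠ τ₂): C₂ = C_in[1 − (τ₁ e^(−t/τ₁) − τ₂ e^(−t/τ₂))/(τ₁ − τ₂)].
At t = 77.80: e^(−t/τ₁) = 0.0309070, e^(−t/τ₂) = 0.0646376.
C₂ = 0.4262·[1 − (22.3771·0.0309070 − 28.4050·0.0646376)/(-6.02787)] = 0.4262·0.810145 = 0.345284 mg/L.

0.3453 mg/L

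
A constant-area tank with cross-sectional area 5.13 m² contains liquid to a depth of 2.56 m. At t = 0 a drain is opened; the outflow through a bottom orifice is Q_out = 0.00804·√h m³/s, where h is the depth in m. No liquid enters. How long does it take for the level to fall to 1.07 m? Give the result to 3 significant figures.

With no inflow, A dh/dt = −0.00804 √h.
Separate and integrate: 2(√h − √h₀) = −(0.00804/A) t.
t = 2A(√h₀ − √h)/0.00804 = 2·5.13·(√2.56 − √1.07)/0.00804
  = 10.260 × (1.6000 − 1.0344) / 0.00804 = 721.76 s.

722 s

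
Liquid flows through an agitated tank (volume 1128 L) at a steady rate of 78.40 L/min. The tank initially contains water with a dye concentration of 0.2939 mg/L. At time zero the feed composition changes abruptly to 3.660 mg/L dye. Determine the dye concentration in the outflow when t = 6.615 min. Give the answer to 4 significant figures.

Accumulation = in − out for the solute gives V dC/dt = Q(C_in − C).
Time constant τ = V/Q = 1128/78.40 = 14.3878 min.
C approaches C_in exponentially: C(t) = C_in + (C₀ − C_in) e^(−t/τ).
C(6.615) = 3.660 + (0.2939 − 3.660)·e^(−6.615/14.3878) = 3.660 + (-3.36610)·0.631431 = 1.53454 mg/L.

1.535 mg/L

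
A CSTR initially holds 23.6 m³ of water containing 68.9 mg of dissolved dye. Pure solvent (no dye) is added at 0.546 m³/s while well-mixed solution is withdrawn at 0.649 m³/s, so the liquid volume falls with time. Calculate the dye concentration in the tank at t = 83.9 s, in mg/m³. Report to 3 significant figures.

0.260 mg/m³

Total volume: dV/dt = Q_in − Q_out = -0.10300 m³/s, so V(t) = 23.6 − 0.10300 t and V(83.9) = 14.958 m³.
Species balance (pure solvent in): dm/dt = −Q_out · m/V(t).
dm/m = −Q_out dt/(V₀ − 0.10300 t); integrating gives ln(m/m₀) = −(Q_out/(Q_in−Q_out)) ln(V/V₀).
m = m₀ (V₀/V)^(Q_out/(Q_in−Q_out)) = 68.9 × (23.6/14.958)^(-6.3010) = 3.8944 mg.
C = m/V = 3.8944/14.958 = 0.26035 mg/m³.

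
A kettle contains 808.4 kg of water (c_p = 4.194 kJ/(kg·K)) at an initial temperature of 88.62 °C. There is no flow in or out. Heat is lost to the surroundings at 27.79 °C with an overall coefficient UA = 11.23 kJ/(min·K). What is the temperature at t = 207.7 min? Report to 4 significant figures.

M c_p dT/dt = −UA(T − T_amb).
dT/dt = (T_ss − T)/τ with T_ss = T_amb = 27.7900 °C, τ = M c_p/UA = 808.4·4.194/11.23 = 301.908 min.
Solution: T(t) = T_ss + (T₀ − T_ss) e^(−t/τ).
T(207.7) = 27.7900 + (60.8300)·0.502602 = 58.3633 °C.

58.36 °C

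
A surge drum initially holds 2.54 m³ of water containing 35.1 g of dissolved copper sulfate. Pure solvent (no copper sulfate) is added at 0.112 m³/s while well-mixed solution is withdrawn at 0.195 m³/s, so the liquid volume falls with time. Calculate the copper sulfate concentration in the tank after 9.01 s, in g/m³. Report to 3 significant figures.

Let m(t) be the amount of copper sulfate. Volume: V(t) = V₀ + (Q_in − Q_out) t = 2.54 − 0.083000 t; V(9.01) = 1.7922 m³.
Species balance (pure solvent in): dm/dt = −Q_out · m/V(t).
Separate: dm/m = −Q_out dt/V(t) ⇒ ln(m/m₀) = −(Q_out/(Q_in−Q_out)) ln(V/V₀).
m = m₀ (V₀/V)^(Q_out/(Q_in−Q_out)) = 35.1 × (2.54/1.7922)^(-2.3494) = 15.470 g.
C = m/V = 15.470/1.7922 = 8.6318 g/m³.

8.63 g/m³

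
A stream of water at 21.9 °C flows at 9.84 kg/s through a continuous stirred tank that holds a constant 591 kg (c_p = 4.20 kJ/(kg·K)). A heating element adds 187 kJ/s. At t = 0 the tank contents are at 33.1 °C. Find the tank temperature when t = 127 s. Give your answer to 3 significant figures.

27.2 °C

Unsteady energy balance on the tank contents: M c_p dT/dt = ṁ c_p (T_in − T) + 187.
Rearrange: dT/dt = (T_ss − T)/τ with τ = M/ṁ = 60.061 s and T_ss = T_in + Q̇/(ṁ c_p) = 26.425 °C.
T approaches T_ss exponentially: T(t) = T_ss + (T₀ − T_ss) e^(−t/τ).
T(127) = 26.425 + (6.6752)·e^(−127/60.061) = 26.425 + (6.6752)·0.12069 = 27.230 °C.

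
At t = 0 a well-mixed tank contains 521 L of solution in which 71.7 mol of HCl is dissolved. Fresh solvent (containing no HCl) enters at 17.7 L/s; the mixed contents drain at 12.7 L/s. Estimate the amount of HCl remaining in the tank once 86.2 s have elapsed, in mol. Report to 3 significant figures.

Let m(t) be the amount of HCl. Volume: V(t) = V₀ + (Q_in − Q_out) t = 521 + 5.0000 t; V(86.2) = 952.00 L.
Species balance (pure solvent in): dm/dt = −Q_out · m/V(t).
dm/m = −Q_out dt/(V₀ + 5.0000 t); integrating gives ln(m/m₀) = −(Q_out/(Q_in−Q_out)) ln(V/V₀).
m = m₀ (V₀/V)^(Q_out/(Q_in−Q_out)) = 71.7 × (521/952.00)^(2.5400) = 15.508 mol.

15.5 mol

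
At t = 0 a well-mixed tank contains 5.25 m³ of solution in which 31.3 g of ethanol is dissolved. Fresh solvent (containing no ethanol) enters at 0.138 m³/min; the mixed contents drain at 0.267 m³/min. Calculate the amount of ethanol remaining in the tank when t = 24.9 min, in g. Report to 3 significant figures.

4.41 g

Let m(t) be the amount of ethanol. Volume: V(t) = V₀ + (Q_in − Q_out) t = 5.25 − 0.12900 t; V(24.9) = 2.0379 m³.
Species balance (pure solvent in): dm/dt = −Q_out · m/V(t).
dm/m = −Q_out dt/(V₀ − 0.12900 t); integrating gives ln(m/m₀) = −(Q_out/(Q_in−Q_out)) ln(V/V₀).
m = m₀ (V₀/V)^(Q_out/(Q_in−Q_out)) = 31.3 × (5.25/2.0379)^(-2.0698) = 4.4149 g.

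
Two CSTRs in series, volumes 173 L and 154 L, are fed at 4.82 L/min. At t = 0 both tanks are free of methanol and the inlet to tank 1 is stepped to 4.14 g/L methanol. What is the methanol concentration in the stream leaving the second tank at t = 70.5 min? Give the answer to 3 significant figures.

2.55 g/L

Each tank obeys Vᵢ dCᵢ/dt = Q(Cᵢ₋₁ − Cᵢ), so τᵢ = Vᵢ/Q.
τ₁ = 173/4.82 = 35.892 min; τ₂ = 154/4.82 = 31.950 min.
Solving the cascade with C₁(0)=C₂(0)=0 gives C₂(t) = C_in[1 − (τ₁ e^(−t/τ₁) − τ₂ e^(−t/τ₂))/(τ₁ − τ₂)].
At t = 70.5: e^(−t/τ₁) = 0.14027, e^(−t/τ₂) = 0.11008.
C₂ = 4.14·[1 − (35.892·0.14027 − 31.950·0.11008)/(3.9419)] = 4.14·0.61507 = 2.5464 g/L.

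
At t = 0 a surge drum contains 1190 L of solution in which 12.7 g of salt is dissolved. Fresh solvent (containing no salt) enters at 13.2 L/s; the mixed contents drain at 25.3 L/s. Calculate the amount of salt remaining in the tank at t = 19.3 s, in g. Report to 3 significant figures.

Total volume: dV/dt = Q_in − Q_out = -12.100 L/s, so V(t) = 1190 − 12.100 t and V(19.3) = 956.47 L.
No salt enters, so dm/dt = −Q_out · (m/V).
dm/m = −Q_out dt/(V₀ − 12.100 t); integrating gives ln(m/m₀) = −(Q_out/(Q_in−Q_out)) ln(V/V₀).
m = m₀ (V₀/V)^(Q_out/(Q_in−Q_out)) = 12.7 × (1190/956.47)^(-2.0909) = 8.0432 g.

8.04 g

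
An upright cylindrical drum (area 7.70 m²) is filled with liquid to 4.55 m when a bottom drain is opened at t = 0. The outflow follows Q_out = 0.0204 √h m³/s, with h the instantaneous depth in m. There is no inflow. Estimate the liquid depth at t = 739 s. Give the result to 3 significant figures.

Accumulation of liquid (constant cross-section A): A dh/dt = −0.0204 √h.
Separate and integrate: 2(√h − √h₀) = −(0.0204/A) t.
√h = √4.55 − 0.0204·739/(2·7.70) = 2.1331 − 0.97894 = 1.1541.
h = 1.1541² = 1.3320 m.

1.33 m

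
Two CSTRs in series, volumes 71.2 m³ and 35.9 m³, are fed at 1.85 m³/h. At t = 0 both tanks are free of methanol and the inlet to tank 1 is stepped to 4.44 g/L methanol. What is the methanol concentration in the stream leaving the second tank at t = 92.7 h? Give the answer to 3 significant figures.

3.67 g/L

Time constants: τᵢ = Vᵢ/Q for each well-mixed tank.
τ₁ = 71.2/1.85 = 38.486 h; τ₂ = 35.9/1.85 = 19.405 h.
Solving the cascade with C₁(0)=C₂(0)=0 gives C₂(t) = C_in[1 − (τ₁ e^(−t/τ₁) − τ₂ e^(−t/τ₂))/(τ₁ − τ₂)].
At t = 92.7: e^(−t/τ₁) = 0.089938, e^(−t/τ₂) = 0.0084211.
C₂ = 4.44·[1 − (38.486·0.089938 − 19.405·0.0084211)/(19.081)] = 4.44·0.82716 = 3.6726 g/L.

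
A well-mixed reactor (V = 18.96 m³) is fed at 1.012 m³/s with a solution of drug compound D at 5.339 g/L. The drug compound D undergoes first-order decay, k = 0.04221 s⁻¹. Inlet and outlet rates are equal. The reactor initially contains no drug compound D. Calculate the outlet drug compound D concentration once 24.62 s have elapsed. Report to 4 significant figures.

2.698 g/L

V dC/dt = Q(C_in − C) − k V C.
dC/dt = (Q/V) C_in − (Q/V + k) C; effective rate a = Q/V + k = 0.0533755 + 0.04221 = 0.0955855 s⁻¹.
C_ss = Q C_in/(Q + kV) = 2.98133 g/L; C(t) = C_ss + (C₀ − C_ss) e^(−a t).
C(24.62) = 2.98133 + (-2.98133)·e^(−0.0955855·24.62) = 2.98133 + (-2.98133)·0.0950535 = 2.69794 g/L.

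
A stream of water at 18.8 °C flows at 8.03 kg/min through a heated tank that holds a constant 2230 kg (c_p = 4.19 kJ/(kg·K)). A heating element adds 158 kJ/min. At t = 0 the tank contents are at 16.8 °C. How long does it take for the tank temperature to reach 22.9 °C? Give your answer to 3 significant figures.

672 min

M c_p dT/dt = ṁ c_p (T_in − T) + Q̇.
τ = M/ṁ = 277.71 min; T_ss = T_in + Q̇/(ṁ c_p) = 23.496 °C.
T(t) = T_ss + (T₀ − T_ss) e^(−t/τ). Set T = 22.9:
e^(−t/τ) = (22.9 − 23.496)/(16.8 − 23.496) = 0.089008
t = −277.71 · ln(0.089008) = 671.79 min.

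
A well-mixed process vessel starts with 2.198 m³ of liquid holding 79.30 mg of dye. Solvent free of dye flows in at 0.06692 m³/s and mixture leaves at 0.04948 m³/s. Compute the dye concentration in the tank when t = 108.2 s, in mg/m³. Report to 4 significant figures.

3.345 mg/m³

Let m(t) be the amount of dye. Volume: V(t) = V₀ + (Q_in − Q_out) t = 2.198 + 0.0174400 t; V(108.2) = 4.08501 m³.
Solute balance: dm/dt = 0 − Q_out C = −Q_out m/V(t).
dm/m = −Q_out dt/(V₀ + 0.0174400 t); integrating gives ln(m/m₀) = −(Q_out/(Q_in−Q_out)) ln(V/V₀).
m = m₀ (V₀/V)^(Q_out/(Q_in−Q_out)) = 79.30 × (2.198/4.08501)^(2.83716) = 13.6650 mg.
C = m/V = 13.6650/4.08501 = 3.34516 mg/m³.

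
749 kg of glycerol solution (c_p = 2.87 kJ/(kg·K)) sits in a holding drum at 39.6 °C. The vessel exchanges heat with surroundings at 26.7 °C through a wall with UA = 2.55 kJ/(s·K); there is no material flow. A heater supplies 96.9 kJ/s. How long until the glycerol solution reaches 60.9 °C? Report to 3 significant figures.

M c_p dT/dt = −UA(T − T_amb) + Q̇.
τ = M c_p/UA = 842.99 s; T_ss = T_amb + Q̇/UA = 26.7 + 96.9/2.55 = 64.700 °C.
T(t) = T_ss + (T₀ − T_ss)e^(−t/τ); set T = 60.9:
t = −τ ln[(T − T_ss)/(T₀ − T_ss)] = −842.99 · ln(0.15139) = 1591.5 s.

1590 s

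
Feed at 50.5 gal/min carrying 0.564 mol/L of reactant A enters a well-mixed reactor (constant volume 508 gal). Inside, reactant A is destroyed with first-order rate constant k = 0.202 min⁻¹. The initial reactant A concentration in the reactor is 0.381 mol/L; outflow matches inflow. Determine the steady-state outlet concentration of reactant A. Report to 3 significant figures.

0.186 mol/L

Species balance: V dC/dt = Q C_in − Q C − k V C.
Steady state (dC/dt = 0): C_ss = Q C_in/(Q + kV) = C_in/(1 + kV/Q).
C_ss = 50.5·0.564/(50.5 + 0.202·508) = 28.482/153.12 = 0.18602 mol/L.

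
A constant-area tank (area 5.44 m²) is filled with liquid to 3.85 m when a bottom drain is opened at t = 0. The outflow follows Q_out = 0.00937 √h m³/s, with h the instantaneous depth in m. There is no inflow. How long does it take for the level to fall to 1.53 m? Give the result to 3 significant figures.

842 s

A dh/dt = −Q_out = −0.00937 √h.
Separate and integrate: 2(√h − √h₀) = −(0.00937/A) t.
t = 2A(√h₀ − √h)/0.00937 = 2·5.44·(√3.85 − √1.53)/0.00937
  = 10.880 × (1.9621 − 1.2369) / 0.00937 = 842.08 s.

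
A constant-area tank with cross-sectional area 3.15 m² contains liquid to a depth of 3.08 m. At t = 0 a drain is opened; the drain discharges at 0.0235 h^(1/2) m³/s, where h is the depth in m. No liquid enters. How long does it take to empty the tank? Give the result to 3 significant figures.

Volume balance on the tank: A dh/dt = −0.0235 √h.
This is separable: 2 d(√h)/dt = −0.0235/A, so √h = √h₀ − (0.0235/(2A)) t.
Set h = 0: 2√h₀ = (0.0235/A) t_empty ⇒ t_empty = 2A√h₀/0.0235.
t_empty = 2·3.15·√3.08/0.0235 = 6.3000·1.7550/0.0235 = 470.49 s.

470 s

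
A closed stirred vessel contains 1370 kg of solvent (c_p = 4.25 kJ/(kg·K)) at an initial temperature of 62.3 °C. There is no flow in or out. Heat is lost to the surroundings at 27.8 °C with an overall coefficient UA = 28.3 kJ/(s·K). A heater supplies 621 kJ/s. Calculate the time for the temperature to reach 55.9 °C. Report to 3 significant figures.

Lumped-capacitance energy balance: M c_p dT/dt = UA(T_amb − T) + Q̇.
τ = M c_p/UA = 205.74 s; T_ss = T_amb + Q̇/UA = 27.8 + 621/28.3 = 49.743 °C.
T(t) = T_ss + (T₀ − T_ss)e^(−t/τ); set T = 55.9:
t = −τ ln[(T − T_ss)/(T₀ − T_ss)] = −205.74 · ln(0.49031) = 146.64 s.

147 s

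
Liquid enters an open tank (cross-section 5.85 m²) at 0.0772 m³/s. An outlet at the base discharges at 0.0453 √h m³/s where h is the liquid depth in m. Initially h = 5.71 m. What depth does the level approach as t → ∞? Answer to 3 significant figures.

2.90 m

Accumulation of liquid (constant cross-section A): A dh/dt = Q_in − 0.0453 √h. At steady state dh/dt = 0:
Q_in = 0.0453 √h_ss ⇒ √h_ss = 0.0772/0.0453 = 1.7042.
h_ss = 1.7042² = 2.9043 m. (Since h₀ = 5.71 m > h_ss, the level will fall toward this value.)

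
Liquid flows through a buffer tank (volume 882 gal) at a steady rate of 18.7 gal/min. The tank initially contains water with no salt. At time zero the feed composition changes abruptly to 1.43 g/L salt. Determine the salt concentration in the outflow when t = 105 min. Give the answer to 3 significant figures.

1.28 g/L

Mass balance on the solute (V constant): V dC/dt = Q(C_in − C).
Time constant τ = V/Q = 882/18.7 = 47.166 min.
C approaches C_in exponentially: C(t) = C_in + (C₀ − C_in) e^(−t/τ).
C(105) = 1.43 + (0 − 1.43)·e^(−105/47.166) = 1.43 + (-1.4300)·0.10794 = 1.2756 g/L.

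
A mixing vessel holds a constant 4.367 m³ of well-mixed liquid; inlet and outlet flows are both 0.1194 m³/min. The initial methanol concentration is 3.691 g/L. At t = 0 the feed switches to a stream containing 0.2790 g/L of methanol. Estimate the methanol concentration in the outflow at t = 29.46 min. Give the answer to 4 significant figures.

Transient balance on the dissolved component: V dC/dt = Q(C_in − C).
So dC/dt = (C_in − C)/τ with τ = V/Q = 4.367/0.1194 = 36.5745 min.
This is linear first-order; C(t) = C_in + (C₀ − C_in) e^(−t/τ).
C(29.46) = 0.2790 + (3.691 − 0.2790)·e^(−29.46/36.5745) = 0.2790 + (3.41200)·0.446874 = 1.80373 g/L.

1.804 g/L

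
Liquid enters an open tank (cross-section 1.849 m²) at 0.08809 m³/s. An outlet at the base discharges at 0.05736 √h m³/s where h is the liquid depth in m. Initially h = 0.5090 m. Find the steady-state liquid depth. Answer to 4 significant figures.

2.358 m

A dh/dt = Q_in − 0.05736 √h. Steady state requires inflow = outflow:
Q_in = 0.05736 √h_ss ⇒ √h_ss = 0.08809/0.05736 = 1.53574.
h_ss = 1.53574² = 2.35849 m. (Since h₀ = 0.5090 m < h_ss, the level will rise toward this value.)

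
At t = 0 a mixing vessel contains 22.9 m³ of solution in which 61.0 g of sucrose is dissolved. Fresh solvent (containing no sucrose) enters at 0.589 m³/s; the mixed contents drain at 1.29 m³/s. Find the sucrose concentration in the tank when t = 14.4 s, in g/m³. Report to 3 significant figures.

Let m(t) be the amount of sucrose. Volume: V(t) = V₀ + (Q_in − Q_out) t = 22.9 − 0.70100 t; V(14.4) = 12.806 m³.
Species balance (pure solvent in): dm/dt = −Q_out · m/V(t).
Separate: dm/m = −Q_out dt/V(t) ⇒ ln(m/m₀) = −(Q_out/(Q_in−Q_out)) ln(V/V₀).
m = m₀ (V₀/V)^(Q_out/(Q_in−Q_out)) = 61.0 × (22.9/12.806)^(-1.8402) = 20.931 g.
C = m/V = 20.931/12.806 = 1.6345 g/m³.

1.63 g/m³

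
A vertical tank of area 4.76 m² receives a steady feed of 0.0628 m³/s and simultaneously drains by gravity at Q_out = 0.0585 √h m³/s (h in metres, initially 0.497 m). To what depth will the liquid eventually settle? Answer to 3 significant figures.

1.15 m

Level balance: A dh/dt = 0.0628 − 0.0585 √h. Setting dh/dt = 0:
Q_in = 0.0585 √h_ss ⇒ √h_ss = 0.0628/0.0585 = 1.0735.
h_ss = 1.0735² = 1.1524 m. (Since h₀ = 0.497 m < h_ss, the level will rise toward this value.)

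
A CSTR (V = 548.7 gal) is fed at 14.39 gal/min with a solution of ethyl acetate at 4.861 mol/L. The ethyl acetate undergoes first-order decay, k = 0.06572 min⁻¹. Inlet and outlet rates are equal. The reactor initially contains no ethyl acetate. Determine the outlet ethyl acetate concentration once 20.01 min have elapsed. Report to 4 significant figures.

1.166 mol/L

Species balance: V dC/dt = Q C_in − Q C − k V C.
This is linear with rate a = Q/V + k = 0.0919456 min⁻¹.
C_ss = Q C_in/(Q + kV) = 1.38650 mol/L; C(t) = C_ss + (C₀ − C_ss) e^(−a t).
C(20.01) = 1.38650 + (-1.38650)·e^(−0.0919456·20.01) = 1.38650 + (-1.38650)·0.158844 = 1.16626 mol/L.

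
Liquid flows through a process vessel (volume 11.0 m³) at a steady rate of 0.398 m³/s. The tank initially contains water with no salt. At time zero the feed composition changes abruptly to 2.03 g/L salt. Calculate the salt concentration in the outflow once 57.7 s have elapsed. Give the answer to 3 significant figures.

Species balance on the tank: V dC/dt = Q(C_in − C).
So dC/dt = (C_in − C)/τ with τ = V/Q = 11.0/0.398 = 27.638 s.
This is linear first-order; C(t) = C_in + (C₀ − C_in) e^(−t/τ).
C(57.7) = 2.03 + (0 − 2.03)·e^(−57.7/27.638) = 2.03 + (-2.0300)·0.12397 = 1.7783 g/L.

1.78 g/L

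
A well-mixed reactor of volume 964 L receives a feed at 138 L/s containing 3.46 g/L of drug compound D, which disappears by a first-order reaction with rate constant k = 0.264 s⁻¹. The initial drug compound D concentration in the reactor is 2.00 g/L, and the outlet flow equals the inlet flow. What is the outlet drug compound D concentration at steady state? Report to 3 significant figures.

V dC/dt = Q(C_in − C) − k V C.
Steady state (dC/dt = 0): C_ss = Q C_in/(Q + kV) = C_in/(1 + kV/Q).
C_ss = 138·3.46/(138 + 0.264·964) = 477.48/392.50 = 1.2165 g/L.

1.22 g/L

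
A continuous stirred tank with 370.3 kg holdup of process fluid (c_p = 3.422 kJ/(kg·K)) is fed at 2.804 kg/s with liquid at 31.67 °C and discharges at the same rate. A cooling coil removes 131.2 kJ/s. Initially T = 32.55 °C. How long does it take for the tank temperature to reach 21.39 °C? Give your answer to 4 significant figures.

192.3 s

Heat balance on the well-mixed liquid: M c_p dT/dt = ṁ c_p (T_in − T) − 131.2.
τ = M/ṁ = 132.061 s; T_ss = T_in − Q̇/(ṁ c_p) = 17.9966 °C.
T(t) = T_ss + (T₀ − T_ss) e^(−t/τ). Set T = 21.39:
e^(−t/τ) = (21.39 − 17.9966)/(32.55 − 17.9966) = 0.233168
t = −132.061 · ln(0.233168) = 192.281 s.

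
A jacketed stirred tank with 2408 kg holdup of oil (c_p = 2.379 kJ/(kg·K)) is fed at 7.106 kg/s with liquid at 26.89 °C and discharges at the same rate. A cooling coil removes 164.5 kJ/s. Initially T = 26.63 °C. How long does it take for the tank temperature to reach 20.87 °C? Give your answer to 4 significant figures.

317.5 s

Energy balance: M c_p dT/dt = ṁ c_p (T_in − T) − 164.5.
τ = M/ṁ = 338.869 s; T_ss = T_in − Q̇/(ṁ c_p) = 17.1593 °C.
T(t) = T_ss + (T₀ − T_ss) e^(−t/τ). Set T = 20.87:
e^(−t/τ) = (20.87 − 17.1593)/(26.63 − 17.1593) = 0.391812
t = −338.869 · ln(0.391812) = 317.511 s.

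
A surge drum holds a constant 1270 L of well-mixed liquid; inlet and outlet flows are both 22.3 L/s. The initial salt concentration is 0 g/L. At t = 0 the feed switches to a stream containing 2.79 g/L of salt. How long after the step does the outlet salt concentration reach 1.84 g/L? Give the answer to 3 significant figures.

Species balance: V dC/dt = Q(C_in − C) ⇒ τ = V/Q = 56.951 s.
C(t) = C_in + (C₀ − C_in) e^(−t/τ). Set C = 1.84 and solve for t:
e^(−t/τ) = (C − C_in)/(C₀ − C_in) = (1.84 − 2.79)/(0 − 2.79) = 0.34050
t = −τ ln(…) = 56.951 × 1.0773 = 61.355 s.

61.4 s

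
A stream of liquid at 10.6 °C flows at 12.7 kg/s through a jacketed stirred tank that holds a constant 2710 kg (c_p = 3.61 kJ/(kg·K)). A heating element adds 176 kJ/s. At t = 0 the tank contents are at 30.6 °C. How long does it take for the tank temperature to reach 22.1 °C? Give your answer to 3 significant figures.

Heat balance on the well-mixed liquid: M c_p dT/dt = ṁ c_p (T_in − T) + 176.
τ = M/ṁ = 213.39 s; T_ss = T_in + Q̇/(ṁ c_p) = 14.439 °C.
T(t) = T_ss + (T₀ − T_ss) e^(−t/τ). Set T = 22.1:
e^(−t/τ) = (22.1 − 14.439)/(30.6 − 14.439) = 0.47405
t = −213.39 · ln(0.47405) = 159.28 s.

159 s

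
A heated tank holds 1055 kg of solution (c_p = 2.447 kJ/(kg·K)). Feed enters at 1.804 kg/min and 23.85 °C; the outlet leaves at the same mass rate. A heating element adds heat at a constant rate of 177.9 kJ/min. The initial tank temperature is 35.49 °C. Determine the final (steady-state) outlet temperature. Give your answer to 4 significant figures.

First-law balance (no shaft work): M c_p dT/dt = ṁ c_p (T_in − T) + 177.9.
At steady state dT/dt = 0 ⇒ T_ss = T_in + Q̇/(ṁ c_p) = 23.85 + 177.9/(1.804·2.447) = 64.1500 °C.

64.15 °C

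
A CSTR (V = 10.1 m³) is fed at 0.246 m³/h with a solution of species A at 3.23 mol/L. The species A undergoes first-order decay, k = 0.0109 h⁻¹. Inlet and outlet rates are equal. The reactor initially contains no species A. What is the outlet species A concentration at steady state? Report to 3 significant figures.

Accumulation = in − out − consumed: V dC/dt = Q C_in − Q C − k V C.
Steady state (dC/dt = 0): C_ss = Q C_in/(Q + kV) = C_in/(1 + kV/Q).
C_ss = 0.246·3.23/(0.246 + 0.0109·10.1) = 0.79458/0.35609 = 2.2314 mol/L.

2.23 mol/L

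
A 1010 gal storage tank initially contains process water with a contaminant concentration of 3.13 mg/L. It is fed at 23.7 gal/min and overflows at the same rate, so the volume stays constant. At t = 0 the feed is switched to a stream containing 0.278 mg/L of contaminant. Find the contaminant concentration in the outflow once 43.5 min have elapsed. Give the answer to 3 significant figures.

1.31 mg/L

Transient balance on the dissolved component: V dC/dt = Q(C_in − C).
Rewrite as dC/dt + C/τ = C_in/τ, τ = V/Q = 42.616 min.
Solution: C(t) = C_in + (C₀ − C_in) e^(−t/τ).
C(43.5) = 0.278 + (3.13 − 0.278)·e^(−43.5/42.616) = 0.278 + (2.8520)·0.36033 = 1.3057 mg/L.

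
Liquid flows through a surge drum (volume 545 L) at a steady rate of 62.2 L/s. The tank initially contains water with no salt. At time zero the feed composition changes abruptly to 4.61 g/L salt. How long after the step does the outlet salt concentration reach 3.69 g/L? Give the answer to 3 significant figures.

14.1 s

Species balance: V dC/dt = Q(C_in − C) ⇒ τ = V/Q = 8.7621 s.
C(t) = C_in + (C₀ − C_in) e^(−t/τ). Set C = 3.69 and solve for t:
e^(−t/τ) = (C − C_in)/(C₀ − C_in) = (3.69 − 4.61)/(0 − 4.61) = 0.19957
t = −τ ln(…) = 8.7621 × 1.6116 = 14.121 s.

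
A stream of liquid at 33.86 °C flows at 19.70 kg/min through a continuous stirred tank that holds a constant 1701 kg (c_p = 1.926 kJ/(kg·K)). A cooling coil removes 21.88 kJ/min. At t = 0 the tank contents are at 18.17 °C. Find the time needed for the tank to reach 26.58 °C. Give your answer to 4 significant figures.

Energy balance: M c_p dT/dt = ṁ c_p (T_in − T) − 21.88.
τ = M/ṁ = 86.3452 min; T_ss = T_in − Q̇/(ṁ c_p) = 33.2833 °C.
T(t) = T_ss + (T₀ − T_ss) e^(−t/τ). Set T = 26.58:
e^(−t/τ) = (26.58 − 33.2833)/(18.17 − 33.2833) = 0.443538
t = −86.3452 · ln(0.443538) = 70.1962 min.

70.20 min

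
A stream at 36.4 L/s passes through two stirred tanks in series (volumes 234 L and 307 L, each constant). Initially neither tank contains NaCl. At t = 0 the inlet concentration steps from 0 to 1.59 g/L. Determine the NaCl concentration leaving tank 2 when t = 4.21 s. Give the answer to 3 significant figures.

0.179 g/L

Time constants: τᵢ = Vᵢ/Q for each well-mixed tank.
τ₁ = 234/36.4 = 6.4286 s; τ₂ = 307/36.4 = 8.4341 s.
Solving the cascade with C₁(0)=C₂(0)=0 gives C₂(t) = C_in[1 − (τ₁ e^(−t/τ₁) − τ₂ e^(−t/τ₂))/(τ₁ − τ₂)].
At t = 4.21: e^(−t/τ₁) = 0.51950, e^(−t/τ₂) = 0.60704.
C₂ = 1.59·[1 − (6.4286·0.51950 − 8.4341·0.60704)/(-2.0055)] = 1.59·0.11237 = 0.17866 g/L.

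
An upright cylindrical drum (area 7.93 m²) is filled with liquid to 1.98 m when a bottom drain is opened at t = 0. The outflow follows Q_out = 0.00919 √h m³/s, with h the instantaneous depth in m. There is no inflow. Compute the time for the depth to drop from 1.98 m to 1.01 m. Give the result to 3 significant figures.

Unsteady balance on liquid volume: A dh/dt = −0.00919 √h.
∫ h^(−1/2) dh = −(0.00919/A) ∫ dt, giving 2√h = 2√h₀ − (0.00919/A) t.
t = 2A(√h₀ − √h)/0.00919 = 2·7.93·(√1.98 − √1.01)/0.00919
  = 15.860 × (1.4071 − 1.0050) / 0.00919 = 694.00 s.

694 s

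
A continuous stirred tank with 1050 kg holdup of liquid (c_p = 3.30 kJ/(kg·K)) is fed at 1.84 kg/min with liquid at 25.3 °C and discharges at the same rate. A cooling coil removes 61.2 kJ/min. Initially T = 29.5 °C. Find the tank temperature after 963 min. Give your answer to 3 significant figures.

17.9 °C

First-law balance (no shaft work): M c_p dT/dt = ṁ c_p (T_in − T) − 61.2.
Rearrange: dT/dt = (T_ss − T)/τ with τ = M/ṁ = 570.65 min and T_ss = T_in − Q̇/(ṁ c_p) = 15.221 °C.
This is linear first-order; T(t) = T_ss + (T₀ − T_ss) e^(−t/τ).
T(963) = 15.221 + (14.279)·e^(−963/570.65) = 15.221 + (14.279)·0.18497 = 17.862 °C.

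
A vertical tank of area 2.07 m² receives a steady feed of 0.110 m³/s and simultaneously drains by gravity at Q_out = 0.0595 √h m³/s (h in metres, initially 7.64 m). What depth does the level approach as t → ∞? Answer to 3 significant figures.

3.42 m

A dh/dt = Q_in − 0.0595 √h. Steady state requires inflow = outflow:
Q_in = 0.0595 √h_ss ⇒ √h_ss = 0.110/0.0595 = 1.8487.
h_ss = 1.8487² = 3.4178 m. (Since h₀ = 7.64 m > h_ss, the level will fall toward this value.)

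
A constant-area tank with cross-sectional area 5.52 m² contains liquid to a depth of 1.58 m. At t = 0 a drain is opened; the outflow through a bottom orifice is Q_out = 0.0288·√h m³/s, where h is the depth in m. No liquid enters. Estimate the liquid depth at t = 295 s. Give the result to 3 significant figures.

0.238 m

A dh/dt = −Q_out = −0.0288 √h.
∫ h^(−1/2) dh = −(0.0288/A) ∫ dt, giving 2√h = 2√h₀ − (0.0288/A) t.
√h = √1.58 − 0.0288·295/(2·5.52) = 1.2570 − 0.76957 = 0.48742.
h = 0.48742² = 0.23757 m.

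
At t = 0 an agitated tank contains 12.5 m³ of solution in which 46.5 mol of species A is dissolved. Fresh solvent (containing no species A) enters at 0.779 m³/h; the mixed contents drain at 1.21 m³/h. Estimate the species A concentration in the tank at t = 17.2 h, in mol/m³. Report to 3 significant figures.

Total volume: dV/dt = Q_in − Q_out = -0.43100 m³/h, so V(t) = 12.5 − 0.43100 t and V(17.2) = 5.0868 m³.
Solute balance: dm/dt = 0 − Q_out C = −Q_out m/V(t).
Separate: dm/m = −Q_out dt/V(t) ⇒ ln(m/m₀) = −(Q_out/(Q_in−Q_out)) ln(V/V₀).
m = m₀ (V₀/V)^(Q_out/(Q_in−Q_out)) = 46.5 × (12.5/5.0868)^(-2.8074) = 3.7261 mol.
C = m/V = 3.7261/5.0868 = 0.73250 mol/m³.

0.732 mol/m³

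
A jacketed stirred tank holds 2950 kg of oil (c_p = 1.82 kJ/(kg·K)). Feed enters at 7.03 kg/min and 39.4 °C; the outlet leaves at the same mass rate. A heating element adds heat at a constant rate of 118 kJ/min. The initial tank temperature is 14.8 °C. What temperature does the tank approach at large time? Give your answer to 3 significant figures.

48.6 °C

Unsteady energy balance on the tank contents: M c_p dT/dt = ṁ c_p (T_in − T) + 118.
At steady state dT/dt = 0 ⇒ T_ss = T_in + Q̇/(ṁ c_p) = 39.4 + 118/(7.03·1.82) = 48.623 °C.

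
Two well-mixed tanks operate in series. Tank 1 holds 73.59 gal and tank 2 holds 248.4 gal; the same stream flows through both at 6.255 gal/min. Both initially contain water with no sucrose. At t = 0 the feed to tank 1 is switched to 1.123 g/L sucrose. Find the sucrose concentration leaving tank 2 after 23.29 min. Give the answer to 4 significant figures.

0.3006 g/L

Species balance on tank i: dCᵢ/dt = (Cᵢ₋₁ − Cᵢ)/τᵢ with τᵢ = Vᵢ/Q.
τ₁ = 73.59/6.255 = 11.7650 min; τ₂ = 248.4/6.255 = 39.7122 min.
Tank 1: C₁ = C_in(1 − e^(−t/τ₁)). Tank 2 (τ₁ ≠ τ₂): C₂ = C_in[1 − (τ₁ e^(−t/τ₁) − τ₂ e^(−t/τ₂))/(τ₁ − τ₂)].
At t = 23.29: e^(−t/τ₁) = 0.138124, e^(−t/τ₂) = 0.556288.
C₂ = 1.123·[1 − (11.7650·0.138124 − 39.7122·0.556288)/(-27.9472)] = 1.123·0.267677 = 0.300601 g/L.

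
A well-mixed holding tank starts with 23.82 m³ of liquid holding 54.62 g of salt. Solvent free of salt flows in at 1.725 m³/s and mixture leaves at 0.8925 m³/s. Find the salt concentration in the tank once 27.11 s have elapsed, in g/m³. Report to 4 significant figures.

0.5762 g/m³

Let m(t) be the amount of salt. Volume: V(t) = V₀ + (Q_in − Q_out) t = 23.82 + 0.832500 t; V(27.11) = 46.3891 m³.
No salt enters, so dm/dt = −Q_out · (m/V).
Separate: dm/m = −Q_out dt/V(t) ⇒ ln(m/m₀) = −(Q_out/(Q_in−Q_out)) ln(V/V₀).
m = m₀ (V₀/V)^(Q_out/(Q_in−Q_out)) = 54.62 × (23.82/46.3891)^(1.07207) = 26.7310 g.
C = m/V = 26.7310/46.3891 = 0.576234 g/m³.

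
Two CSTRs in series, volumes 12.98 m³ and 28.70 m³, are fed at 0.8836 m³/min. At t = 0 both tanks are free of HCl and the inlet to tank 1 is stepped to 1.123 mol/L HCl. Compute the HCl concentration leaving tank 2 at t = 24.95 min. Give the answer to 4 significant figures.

Each tank obeys Vᵢ dCᵢ/dt = Q(Cᵢ₋₁ − Cᵢ), so τᵢ = Vᵢ/Q.
τ₁ = 12.98/0.8836 = 14.6899 min; τ₂ = 28.70/0.8836 = 32.4808 min.
Solving the cascade with C₁(0)=C₂(0)=0 gives C₂(t) = C_in[1 − (τ₁ e^(−t/τ₁) − τ₂ e^(−t/τ₂))/(τ₁ − τ₂)].
At t = 24.95: e^(−t/τ₁) = 0.182968, e^(−t/τ₂) = 0.463872.
C₂ = 1.123·[1 − (14.6899·0.182968 − 32.4808·0.463872)/(-17.7909)] = 1.123·0.304186 = 0.341601 mol/L.

0.3416 mol/L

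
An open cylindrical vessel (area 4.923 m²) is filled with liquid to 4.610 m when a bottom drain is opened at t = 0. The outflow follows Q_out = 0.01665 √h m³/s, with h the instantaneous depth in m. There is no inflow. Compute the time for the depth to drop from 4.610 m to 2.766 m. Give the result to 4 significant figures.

With no inflow, A dh/dt = −0.01665 √h.
This is separable: 2 d(√h)/dt = −0.01665/A, so √h = √h₀ − (0.01665/(2A)) t.
t = 2A(√h₀ − √h)/0.01665 = 2·4.923·(√4.610 − √2.766)/0.01665
  = 9.84600 × (2.14709 − 1.66313) / 0.01665 = 286.191 s.

286.2 s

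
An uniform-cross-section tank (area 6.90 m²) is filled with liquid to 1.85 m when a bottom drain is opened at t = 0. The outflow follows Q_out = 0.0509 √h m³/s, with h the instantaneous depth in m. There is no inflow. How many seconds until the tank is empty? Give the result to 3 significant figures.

369 s

Volume balance on the tank: A dh/dt = −0.0509 √h.
∫ h^(−1/2) dh = −(0.0509/A) ∫ dt, giving 2√h = 2√h₀ − (0.0509/A) t.
Set h = 0: 2√h₀ = (0.0509/A) t_empty ⇒ t_empty = 2A√h₀/0.0509.
t_empty = 2·6.90·√1.85/0.0509 = 13.800·1.3601/0.0509 = 368.76 s.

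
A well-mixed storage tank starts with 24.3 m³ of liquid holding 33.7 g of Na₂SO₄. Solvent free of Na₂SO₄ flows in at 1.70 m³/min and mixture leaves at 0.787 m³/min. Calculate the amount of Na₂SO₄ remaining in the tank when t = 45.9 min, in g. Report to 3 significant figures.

Let m(t) be the amount of Na₂SO₄. Volume: V(t) = V₀ + (Q_in − Q_out) t = 24.3 + 0.91300 t; V(45.9) = 66.207 m³.
No Na₂SO₄ enters, so dm/dt = −Q_out · (m/V).
Separate: dm/m = −Q_out dt/V(t) ⇒ ln(m/m₀) = −(Q_out/(Q_in−Q_out)) ln(V/V₀).
m = m₀ (V₀/V)^(Q_out/(Q_in−Q_out)) = 33.7 × (24.3/66.207)^(0.86199) = 14.204 g.

14.2 g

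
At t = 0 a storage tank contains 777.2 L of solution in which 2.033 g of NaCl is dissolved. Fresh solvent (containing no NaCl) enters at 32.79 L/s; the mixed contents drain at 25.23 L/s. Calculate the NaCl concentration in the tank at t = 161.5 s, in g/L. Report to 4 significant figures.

4.354e-05 g/L

Total volume: dV/dt = Q_in − Q_out = 7.56000 L/s, so V(t) = 777.2 + 7.56000 t and V(161.5) = 1998.14 L.
No NaCl enters, so dm/dt = −Q_out · (m/V).
Separate: dm/m = −Q_out dt/V(t) ⇒ ln(m/m₀) = −(Q_out/(Q_in−Q_out)) ln(V/V₀).
m = m₀ (V₀/V)^(Q_out/(Q_in−Q_out)) = 2.033 × (777.2/1998.14)^(3.33730) = 0.0870027 g.
C = m/V = 0.0870027/1998.14 = 4.35419e-05 g/L.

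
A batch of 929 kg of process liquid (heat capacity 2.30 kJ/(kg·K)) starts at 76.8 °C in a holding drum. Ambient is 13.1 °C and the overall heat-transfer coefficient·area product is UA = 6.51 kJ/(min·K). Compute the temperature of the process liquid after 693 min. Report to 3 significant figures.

20.8 °C

M c_p dT/dt = −UA(T − T_amb).
dT/dt = (T_ss − T)/τ with T_ss = T_amb = 13.100 °C, τ = M c_p/UA = 929·2.30/6.51 = 328.22 min.
Solution: T(t) = T_ss + (T₀ − T_ss) e^(−t/τ).
T(693) = 13.100 + (63.700)·0.12107 = 20.812 °C.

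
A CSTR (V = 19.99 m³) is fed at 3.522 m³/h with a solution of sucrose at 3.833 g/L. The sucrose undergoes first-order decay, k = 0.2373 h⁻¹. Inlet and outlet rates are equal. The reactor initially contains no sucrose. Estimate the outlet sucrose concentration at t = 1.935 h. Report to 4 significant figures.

Species balance: V dC/dt = Q C_in − Q C − k V C.
dC/dt = (Q/V) C_in − (Q/V + k) C; effective rate a = Q/V + k = 0.176188 + 0.2373 = 0.413488 h⁻¹.
C_ss = Q C_in/(Q + kV) = 1.63325 g/L; C(t) = C_ss + (C₀ − C_ss) e^(−a t).
C(1.935) = 1.63325 + (-1.63325)·e^(−0.413488·1.935) = 1.63325 + (-1.63325)·0.449284 = 0.899456 g/L.

0.8995 g/L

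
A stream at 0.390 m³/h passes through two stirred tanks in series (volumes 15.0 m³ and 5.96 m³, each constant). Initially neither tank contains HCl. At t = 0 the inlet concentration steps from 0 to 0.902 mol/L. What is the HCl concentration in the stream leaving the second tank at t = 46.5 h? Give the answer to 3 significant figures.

Each tank obeys Vᵢ dCᵢ/dt = Q(Cᵢ₋₁ − Cᵢ), so τᵢ = Vᵢ/Q.
τ₁ = 15.0/0.390 = 38.462 h; τ₂ = 5.96/0.390 = 15.282 h.
Tank 1: C₁ = C_in(1 − e^(−t/τ₁)). Tank 2 (τ₁ ≠ τ₂): C₂ = C_in[1 − (τ₁ e^(−t/τ₁) − τ₂ e^(−t/τ₂))/(τ₁ − τ₂)].
At t = 46.5: e^(−t/τ₁) = 0.29850, e^(−t/τ₂) = 0.047702.
C₂ = 0.902·[1 − (38.462·0.29850 − 15.282·0.047702)/(23.179)] = 0.902·0.53616 = 0.48361 mol/L.

0.484 mol/L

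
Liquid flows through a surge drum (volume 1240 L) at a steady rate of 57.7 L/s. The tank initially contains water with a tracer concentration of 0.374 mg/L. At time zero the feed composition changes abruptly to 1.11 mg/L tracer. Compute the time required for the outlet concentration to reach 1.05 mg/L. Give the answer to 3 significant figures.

Accumulation = in − out for the solute gives V dC/dt = Q(C_in − C), so τ = V/Q = 21.490 s.
C(t) = C_in + (C₀ − C_in) e^(−t/τ). Set C = 1.05 and solve for t:
e^(−t/τ) = (C − C_in)/(C₀ − C_in) = (1.05 − 1.11)/(0.374 − 1.11) = 0.081522
t = −τ ln(…) = 21.490 × 2.5069 = 53.874 s.

53.9 s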